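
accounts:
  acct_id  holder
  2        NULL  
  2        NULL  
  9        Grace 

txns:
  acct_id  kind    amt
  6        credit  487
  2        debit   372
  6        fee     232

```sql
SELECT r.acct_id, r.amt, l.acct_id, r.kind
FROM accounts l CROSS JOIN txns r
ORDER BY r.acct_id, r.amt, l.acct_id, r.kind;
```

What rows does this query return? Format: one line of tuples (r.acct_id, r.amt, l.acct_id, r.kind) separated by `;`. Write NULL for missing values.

(2, 372, 2, debit); (2, 372, 2, debit); (2, 372, 9, debit); (6, 232, 2, fee); (6, 232, 2, fee); (6, 232, 9, fee); (6, 487, 2, credit); (6, 487, 2, credit); (6, 487, 9, credit)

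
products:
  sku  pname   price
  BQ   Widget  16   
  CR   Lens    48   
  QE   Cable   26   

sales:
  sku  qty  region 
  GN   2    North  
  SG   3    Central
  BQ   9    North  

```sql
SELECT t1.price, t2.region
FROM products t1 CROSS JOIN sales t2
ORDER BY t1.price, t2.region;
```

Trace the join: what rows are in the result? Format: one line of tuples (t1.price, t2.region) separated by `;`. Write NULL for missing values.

(16, Central); (16, North); (16, North); (26, Central); (26, North); (26, North); (48, Central); (48, North); (48, North)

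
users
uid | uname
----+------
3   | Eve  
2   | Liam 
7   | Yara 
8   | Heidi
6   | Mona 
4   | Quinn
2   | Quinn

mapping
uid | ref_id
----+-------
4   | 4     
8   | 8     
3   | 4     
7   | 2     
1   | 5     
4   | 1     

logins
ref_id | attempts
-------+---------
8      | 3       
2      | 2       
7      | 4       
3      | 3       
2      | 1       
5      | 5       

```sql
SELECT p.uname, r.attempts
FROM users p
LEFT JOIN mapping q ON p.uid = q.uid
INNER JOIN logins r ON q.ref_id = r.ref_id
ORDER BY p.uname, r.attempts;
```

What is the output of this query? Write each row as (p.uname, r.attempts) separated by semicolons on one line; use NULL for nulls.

(Heidi, 3); (Yara, 1); (Yara, 2)

Joins associate left-to-right: users LEFT JOIN mapping on uid gives 8 intermediate row(s).
Then INNER JOIN `logins r` on ref_id: keep only rows whose q.ref_id appears in r.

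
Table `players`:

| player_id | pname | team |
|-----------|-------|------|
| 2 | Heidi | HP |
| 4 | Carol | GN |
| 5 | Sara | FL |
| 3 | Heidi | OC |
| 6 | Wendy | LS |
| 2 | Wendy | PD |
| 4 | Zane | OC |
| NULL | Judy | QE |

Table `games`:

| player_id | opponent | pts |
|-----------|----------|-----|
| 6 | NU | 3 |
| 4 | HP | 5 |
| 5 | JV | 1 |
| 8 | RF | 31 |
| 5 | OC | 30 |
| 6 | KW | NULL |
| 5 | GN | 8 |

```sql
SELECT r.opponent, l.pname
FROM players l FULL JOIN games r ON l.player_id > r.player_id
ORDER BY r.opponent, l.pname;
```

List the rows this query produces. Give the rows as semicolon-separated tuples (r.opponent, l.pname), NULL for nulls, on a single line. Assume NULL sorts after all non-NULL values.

FULL OUTER JOIN keeps every row from both sides; unmatched rows get NULL for the other side's columns.
Matching on l.player_id > r.player_id. A NULL in a compared column never satisfies the condition.
- l (player_id=2) has no partner → padded with NULL.
- l (player_id=4) has no partner → padded with NULL.
- l (player_id=5) pairs with 1 row(s) of r.
- l (player_id=3) has no partner → padded with NULL.
- l (player_id=6) pairs with 4 row(s) of r.
- l (player_id=2) has no partner → padded with NULL.
- l (player_id=4) has no partner → padded with NULL.
- l (player_id=NULL) has no partner → padded with NULL.
- plus 3 unmatched r row(s), each kept with NULL l columns.

(GN, Wendy); (HP, Sara); (HP, Wendy); (JV, Wendy); (KW, NULL); (NU, NULL); (OC, Wendy); (RF, NULL); (NULL, Carol); (NULL, Heidi); (NULL, Heidi); (NULL, Judy); (NULL, Wendy); (NULL, Zane)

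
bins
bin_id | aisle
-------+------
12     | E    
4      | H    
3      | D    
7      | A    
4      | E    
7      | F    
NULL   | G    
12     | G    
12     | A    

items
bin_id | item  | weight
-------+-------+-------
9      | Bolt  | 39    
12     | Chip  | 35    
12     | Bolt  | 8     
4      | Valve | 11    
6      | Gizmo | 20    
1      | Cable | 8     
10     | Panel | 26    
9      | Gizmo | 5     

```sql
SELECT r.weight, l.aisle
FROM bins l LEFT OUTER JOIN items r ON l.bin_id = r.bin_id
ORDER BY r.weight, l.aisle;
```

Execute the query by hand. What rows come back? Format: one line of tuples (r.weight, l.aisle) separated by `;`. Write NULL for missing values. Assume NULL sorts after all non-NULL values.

(8, A); (8, E); (8, G); (11, E); (11, H); (35, A); (35, E); (35, G); (NULL, A); (NULL, D); (NULL, F); (NULL, G)

LEFT JOIN keeps every row from `bins`; unmatched rows get NULL for `items`'s columns.
Matching on l.bin_id = r.bin_id. A NULL in a compared column never satisfies the condition.
- l row (bin_id=12): matches 2 r row(s) → 2 output row(s).
- l row (bin_id=4): matches 1 r row(s) → 1 output row(s).
- l row (bin_id=3): no match → kept, r columns NULL.
- l row (bin_id=7): no match → kept, r columns NULL.
- l row (bin_id=4): matches 1 r row(s) → 1 output row(s).
- l row (bin_id=7): no match → kept, r columns NULL.
- l row (bin_id=NULL): no match → kept, r columns NULL.
- l row (bin_id=12): matches 2 r row(s) → 2 output row(s).
- l row (bin_id=12): matches 2 r row(s) → 2 output row(s).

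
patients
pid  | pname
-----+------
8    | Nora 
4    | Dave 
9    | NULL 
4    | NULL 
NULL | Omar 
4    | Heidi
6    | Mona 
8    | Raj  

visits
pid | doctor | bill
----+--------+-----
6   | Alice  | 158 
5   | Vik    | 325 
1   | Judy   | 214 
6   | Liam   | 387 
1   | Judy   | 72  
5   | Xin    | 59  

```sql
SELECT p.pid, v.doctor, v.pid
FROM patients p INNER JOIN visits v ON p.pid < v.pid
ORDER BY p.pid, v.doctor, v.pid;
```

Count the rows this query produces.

12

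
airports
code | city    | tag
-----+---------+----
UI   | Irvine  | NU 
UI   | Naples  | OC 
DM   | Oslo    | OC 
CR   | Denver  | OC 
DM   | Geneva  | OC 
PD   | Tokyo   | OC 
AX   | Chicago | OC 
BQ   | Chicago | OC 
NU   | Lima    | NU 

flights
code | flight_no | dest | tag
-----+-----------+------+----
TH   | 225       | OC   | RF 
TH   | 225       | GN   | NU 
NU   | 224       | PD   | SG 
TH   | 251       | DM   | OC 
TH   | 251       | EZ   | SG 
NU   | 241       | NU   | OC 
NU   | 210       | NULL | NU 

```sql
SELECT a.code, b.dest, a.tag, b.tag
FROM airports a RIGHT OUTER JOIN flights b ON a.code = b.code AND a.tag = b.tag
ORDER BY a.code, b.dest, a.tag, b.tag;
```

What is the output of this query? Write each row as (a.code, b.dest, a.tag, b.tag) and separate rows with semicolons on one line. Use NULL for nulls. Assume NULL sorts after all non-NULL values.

(NU, NULL, NU, NU); (NULL, DM, NULL, OC); (NULL, EZ, NULL, SG); (NULL, GN, NULL, NU); (NULL, NU, NULL, OC); (NULL, OC, NULL, RF); (NULL, PD, NULL, SG)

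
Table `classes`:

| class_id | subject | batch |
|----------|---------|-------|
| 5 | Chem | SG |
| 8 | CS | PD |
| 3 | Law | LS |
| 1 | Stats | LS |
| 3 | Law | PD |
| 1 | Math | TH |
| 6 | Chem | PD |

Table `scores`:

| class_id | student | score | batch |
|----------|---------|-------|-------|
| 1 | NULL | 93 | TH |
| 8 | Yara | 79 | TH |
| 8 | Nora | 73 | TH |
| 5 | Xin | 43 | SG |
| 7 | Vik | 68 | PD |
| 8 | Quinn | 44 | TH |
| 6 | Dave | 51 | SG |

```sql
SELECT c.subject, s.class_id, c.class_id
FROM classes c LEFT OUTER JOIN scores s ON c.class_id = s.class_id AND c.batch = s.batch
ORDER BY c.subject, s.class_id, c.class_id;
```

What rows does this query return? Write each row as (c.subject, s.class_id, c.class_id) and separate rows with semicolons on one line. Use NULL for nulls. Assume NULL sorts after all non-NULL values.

LEFT JOIN keeps every row from `classes`; unmatched rows get NULL for `scores`'s columns.
Matching on c.class_id = s.class_id AND c.batch = s.batch.
Matched pairs: 2; unmatched c rows kept: 5.

(CS, NULL, 8); (Chem, 5, 5); (Chem, NULL, 6); (Law, NULL, 3); (Law, NULL, 3); (Math, 1, 1); (Stats, NULL, 1)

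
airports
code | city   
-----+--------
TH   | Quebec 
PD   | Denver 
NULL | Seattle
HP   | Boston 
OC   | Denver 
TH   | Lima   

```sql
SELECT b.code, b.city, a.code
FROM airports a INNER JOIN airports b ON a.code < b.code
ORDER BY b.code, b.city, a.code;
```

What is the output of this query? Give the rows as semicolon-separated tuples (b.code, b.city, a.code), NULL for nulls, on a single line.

INNER JOIN keeps only pairs where the ON condition holds.
Matching on a.code < b.code. A NULL in a compared column never satisfies the condition.
- a[0] code=TH → no match; dropped.
- a[1] code=PD → 2 match(es) in b → 2 row(s).
- a[2] code=NULL → no match; dropped.
- a[3] code=HP → 4 match(es) in b → 4 row(s).
- a[4] code=OC → 3 match(es) in b → 3 row(s).
- a[5] code=TH → no match; dropped.
After projecting and ordering:
b.code | b.city | a.code
OC | Denver | HP
PD | Denver | HP
PD | Denver | OC
TH | Lima | HP
TH | Lima | OC
TH | Lima | PD
TH | Quebec | HP
TH | Quebec | OC
TH | Quebec | PD

(OC, Denver, HP); (PD, Denver, HP); (PD, Denver, OC); (TH, Lima, HP); (TH, Lima, OC); (TH, Lima, PD); (TH, Quebec, HP); (TH, Quebec, OC); (TH, Quebec, PD)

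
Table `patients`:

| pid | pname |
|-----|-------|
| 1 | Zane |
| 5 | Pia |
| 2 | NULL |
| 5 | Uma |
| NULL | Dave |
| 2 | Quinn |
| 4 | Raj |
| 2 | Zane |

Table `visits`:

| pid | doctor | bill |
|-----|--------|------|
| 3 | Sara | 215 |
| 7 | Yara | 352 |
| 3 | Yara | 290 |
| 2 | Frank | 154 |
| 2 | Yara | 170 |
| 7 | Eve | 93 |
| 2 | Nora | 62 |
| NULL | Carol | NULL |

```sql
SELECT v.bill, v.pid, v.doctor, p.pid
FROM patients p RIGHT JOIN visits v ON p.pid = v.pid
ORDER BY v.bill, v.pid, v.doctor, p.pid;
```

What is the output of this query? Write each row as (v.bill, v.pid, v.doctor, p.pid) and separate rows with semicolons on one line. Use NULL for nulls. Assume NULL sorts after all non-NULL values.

(62, 2, Nora, 2); (62, 2, Nora, 2); (62, 2, Nora, 2); (93, 7, Eve, NULL); (154, 2, Frank, 2); (154, 2, Frank, 2); (154, 2, Frank, 2); (170, 2, Yara, 2); (170, 2, Yara, 2); (170, 2, Yara, 2); (215, 3, Sara, NULL); (290, 3, Yara, NULL); (352, 7, Yara, NULL); (NULL, NULL, Carol, NULL)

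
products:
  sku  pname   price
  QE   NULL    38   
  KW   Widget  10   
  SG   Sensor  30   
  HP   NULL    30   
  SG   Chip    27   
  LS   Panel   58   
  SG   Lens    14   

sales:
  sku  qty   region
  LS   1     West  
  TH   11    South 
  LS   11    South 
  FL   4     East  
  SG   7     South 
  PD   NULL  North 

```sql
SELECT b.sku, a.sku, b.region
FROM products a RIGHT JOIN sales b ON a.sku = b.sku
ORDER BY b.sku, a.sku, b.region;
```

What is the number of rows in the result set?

8

RIGHT JOIN keeps every row from `sales`; unmatched rows get NULL for `products`'s columns.
Matching on a.sku = b.sku.
- sku=QE: no matching b row.
- sku=KW: no matching b row.
- sku=SG: 1 matching b row(s), so 1 row(s) emitted.
- sku=HP: no matching b row.
- sku=SG: 1 matching b row(s), so 1 row(s) emitted.
- sku=LS: 2 matching b row(s), so 2 row(s) emitted.
- sku=SG: 1 matching b row(s), so 1 row(s) emitted.
- plus 3 unmatched b row(s), each kept with NULL a columns.
Total: 5 matched + 3 padded = 8 rows.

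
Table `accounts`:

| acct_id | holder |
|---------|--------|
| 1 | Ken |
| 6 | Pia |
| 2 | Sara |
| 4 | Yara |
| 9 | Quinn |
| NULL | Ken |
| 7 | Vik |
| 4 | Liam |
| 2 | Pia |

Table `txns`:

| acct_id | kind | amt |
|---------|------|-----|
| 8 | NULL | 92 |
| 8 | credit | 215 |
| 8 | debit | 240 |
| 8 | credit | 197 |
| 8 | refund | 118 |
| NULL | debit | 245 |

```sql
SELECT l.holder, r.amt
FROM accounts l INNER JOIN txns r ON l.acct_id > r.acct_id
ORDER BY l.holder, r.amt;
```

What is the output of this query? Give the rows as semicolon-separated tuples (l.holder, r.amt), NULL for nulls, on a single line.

(Quinn, 92); (Quinn, 118); (Quinn, 197); (Quinn, 215); (Quinn, 240)

INNER JOIN keeps only pairs where the ON condition holds.
Matching on l.acct_id > r.acct_id. A NULL in a compared column never satisfies the condition.
Matched pairs: 5.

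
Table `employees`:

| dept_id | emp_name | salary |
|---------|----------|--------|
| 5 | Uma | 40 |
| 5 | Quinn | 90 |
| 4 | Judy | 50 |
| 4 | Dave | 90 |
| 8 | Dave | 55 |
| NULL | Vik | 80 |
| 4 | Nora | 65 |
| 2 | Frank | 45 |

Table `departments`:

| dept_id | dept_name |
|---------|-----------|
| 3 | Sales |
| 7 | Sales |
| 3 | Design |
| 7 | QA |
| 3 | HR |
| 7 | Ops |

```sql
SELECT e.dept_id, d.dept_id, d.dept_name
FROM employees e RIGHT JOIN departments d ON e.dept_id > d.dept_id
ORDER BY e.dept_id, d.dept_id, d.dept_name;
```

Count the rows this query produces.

RIGHT JOIN keeps every row from `departments`; unmatched rows get NULL for `employees`'s columns.
Matching on e.dept_id > d.dept_id. A NULL in a compared column never satisfies the condition.
- dept_id=5: 3 matching d row(s), so 3 row(s) emitted.
- dept_id=5: 3 matching d row(s), so 3 row(s) emitted.
- dept_id=4: 3 matching d row(s), so 3 row(s) emitted.
- dept_id=4: 3 matching d row(s), so 3 row(s) emitted.
- dept_id=8: 6 matching d row(s), so 6 row(s) emitted.
- dept_id=NULL: no matching d row.
- dept_id=4: 3 matching d row(s), so 3 row(s) emitted.
- dept_id=2: no matching d row.
- every d row matched at least one e row.
Total: 21 rows.

21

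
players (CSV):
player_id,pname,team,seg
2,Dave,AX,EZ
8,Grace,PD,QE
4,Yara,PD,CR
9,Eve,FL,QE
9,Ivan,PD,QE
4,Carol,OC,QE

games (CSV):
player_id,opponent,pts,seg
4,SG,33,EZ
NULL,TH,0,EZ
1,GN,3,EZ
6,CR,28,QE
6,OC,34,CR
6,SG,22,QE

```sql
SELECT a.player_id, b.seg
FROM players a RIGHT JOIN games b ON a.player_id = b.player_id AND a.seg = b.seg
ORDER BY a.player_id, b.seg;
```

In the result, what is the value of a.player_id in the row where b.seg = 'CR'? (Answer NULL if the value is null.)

RIGHT JOIN keeps every row from `games`; unmatched rows get NULL for `players`'s columns.
Matching on a.player_id = b.player_id AND a.seg = b.seg. A NULL in a compared column never satisfies the condition.
Matched pairs: 0; unmatched b rows kept: 6.

NULL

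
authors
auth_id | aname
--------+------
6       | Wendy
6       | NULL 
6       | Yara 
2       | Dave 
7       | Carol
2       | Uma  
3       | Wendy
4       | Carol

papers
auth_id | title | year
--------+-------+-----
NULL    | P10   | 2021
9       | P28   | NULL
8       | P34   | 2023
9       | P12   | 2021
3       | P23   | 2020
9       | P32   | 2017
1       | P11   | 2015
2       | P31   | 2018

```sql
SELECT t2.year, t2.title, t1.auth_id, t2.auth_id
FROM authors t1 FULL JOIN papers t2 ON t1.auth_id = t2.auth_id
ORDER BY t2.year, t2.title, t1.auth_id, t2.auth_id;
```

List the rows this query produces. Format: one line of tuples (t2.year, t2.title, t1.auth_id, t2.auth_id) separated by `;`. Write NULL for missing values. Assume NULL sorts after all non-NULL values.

(2015, P11, NULL, 1); (2017, P32, NULL, 9); (2018, P31, 2, 2); (2018, P31, 2, 2); (2020, P23, 3, 3); (2021, P10, NULL, NULL); (2021, P12, NULL, 9); (2023, P34, NULL, 8); (NULL, P28, NULL, 9); (NULL, NULL, 4, NULL); (NULL, NULL, 6, NULL); (NULL, NULL, 6, NULL); (NULL, NULL, 6, NULL); (NULL, NULL, 7, NULL)

FULL OUTER JOIN keeps every row from both sides; unmatched rows get NULL for the other side's columns.
Matching on t1.auth_id = t2.auth_id. A NULL in a compared column never satisfies the condition.
Matched pairs: 3; unmatched t1 rows kept: 5; unmatched t2 rows kept: 6.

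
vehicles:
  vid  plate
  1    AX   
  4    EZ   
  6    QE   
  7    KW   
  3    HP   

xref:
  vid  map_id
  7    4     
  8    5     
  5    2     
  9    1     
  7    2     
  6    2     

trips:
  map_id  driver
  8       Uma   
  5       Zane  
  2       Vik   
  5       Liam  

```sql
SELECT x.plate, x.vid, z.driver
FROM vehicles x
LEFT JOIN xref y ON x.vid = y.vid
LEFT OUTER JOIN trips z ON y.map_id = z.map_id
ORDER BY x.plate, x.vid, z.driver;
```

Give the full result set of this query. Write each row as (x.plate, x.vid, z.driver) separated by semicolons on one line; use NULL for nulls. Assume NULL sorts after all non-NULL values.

(AX, 1, NULL); (EZ, 4, NULL); (HP, 3, NULL); (KW, 7, Vik); (KW, 7, NULL); (QE, 6, Vik)

Joins associate left-to-right: vehicles LEFT JOIN xref on vid gives 6 intermediate row(s).
Then LEFT JOIN `trips z` on map_id: each of those 6 rows is kept; rows whose y.map_id has no match in z get NULL for z's columns.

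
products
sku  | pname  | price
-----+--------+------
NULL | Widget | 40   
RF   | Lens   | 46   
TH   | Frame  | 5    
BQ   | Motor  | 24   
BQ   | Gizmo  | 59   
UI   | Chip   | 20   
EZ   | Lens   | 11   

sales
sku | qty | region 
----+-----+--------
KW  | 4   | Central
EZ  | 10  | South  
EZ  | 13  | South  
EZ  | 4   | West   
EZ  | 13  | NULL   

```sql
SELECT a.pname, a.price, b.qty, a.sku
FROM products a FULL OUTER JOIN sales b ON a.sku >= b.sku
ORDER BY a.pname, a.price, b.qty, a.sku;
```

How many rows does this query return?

22

FULL OUTER JOIN keeps every row from both sides; unmatched rows get NULL for the other side's columns.
Matching on a.sku >= b.sku. A NULL in a compared column never satisfies the condition.
- a (sku=NULL) has no partner → padded with NULL.
- a (sku=RF) pairs with 5 row(s) of b.
- a (sku=TH) pairs with 5 row(s) of b.
- a (sku=BQ) has no partner → padded with NULL.
- a (sku=BQ) has no partner → padded with NULL.
- a (sku=UI) pairs with 5 row(s) of b.
- a (sku=EZ) pairs with 4 row(s) of b.
Total: 19 matched + 3 padded = 22 rows.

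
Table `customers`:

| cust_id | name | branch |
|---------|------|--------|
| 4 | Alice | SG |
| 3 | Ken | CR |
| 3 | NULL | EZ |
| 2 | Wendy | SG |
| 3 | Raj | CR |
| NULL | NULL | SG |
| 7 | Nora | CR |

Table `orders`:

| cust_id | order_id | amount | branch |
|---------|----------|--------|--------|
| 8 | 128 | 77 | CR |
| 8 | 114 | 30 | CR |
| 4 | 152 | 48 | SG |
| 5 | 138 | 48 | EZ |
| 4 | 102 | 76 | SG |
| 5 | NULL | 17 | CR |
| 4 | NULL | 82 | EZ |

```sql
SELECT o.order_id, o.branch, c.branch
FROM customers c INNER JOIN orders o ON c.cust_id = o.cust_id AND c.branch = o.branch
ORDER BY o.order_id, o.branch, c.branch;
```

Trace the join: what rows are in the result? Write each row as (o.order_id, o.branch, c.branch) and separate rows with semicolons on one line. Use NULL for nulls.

(102, SG, SG); (152, SG, SG)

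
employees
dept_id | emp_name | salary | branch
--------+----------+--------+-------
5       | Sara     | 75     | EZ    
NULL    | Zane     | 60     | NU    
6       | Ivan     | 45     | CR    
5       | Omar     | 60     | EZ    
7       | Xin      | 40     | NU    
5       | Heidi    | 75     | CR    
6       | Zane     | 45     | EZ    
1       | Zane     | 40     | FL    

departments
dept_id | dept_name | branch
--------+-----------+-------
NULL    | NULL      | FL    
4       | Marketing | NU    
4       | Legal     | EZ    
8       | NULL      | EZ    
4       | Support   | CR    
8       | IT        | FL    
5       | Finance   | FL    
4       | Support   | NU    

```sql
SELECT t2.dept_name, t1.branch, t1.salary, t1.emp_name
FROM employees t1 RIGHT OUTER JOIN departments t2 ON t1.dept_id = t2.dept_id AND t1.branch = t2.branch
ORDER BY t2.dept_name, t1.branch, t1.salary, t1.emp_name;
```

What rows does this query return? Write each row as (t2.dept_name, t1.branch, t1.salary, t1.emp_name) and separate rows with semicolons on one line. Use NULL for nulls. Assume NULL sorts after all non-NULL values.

(Finance, NULL, NULL, NULL); (IT, NULL, NULL, NULL); (Legal, NULL, NULL, NULL); (Marketing, NULL, NULL, NULL); (Support, NULL, NULL, NULL); (Support, NULL, NULL, NULL); (NULL, NULL, NULL, NULL); (NULL, NULL, NULL, NULL)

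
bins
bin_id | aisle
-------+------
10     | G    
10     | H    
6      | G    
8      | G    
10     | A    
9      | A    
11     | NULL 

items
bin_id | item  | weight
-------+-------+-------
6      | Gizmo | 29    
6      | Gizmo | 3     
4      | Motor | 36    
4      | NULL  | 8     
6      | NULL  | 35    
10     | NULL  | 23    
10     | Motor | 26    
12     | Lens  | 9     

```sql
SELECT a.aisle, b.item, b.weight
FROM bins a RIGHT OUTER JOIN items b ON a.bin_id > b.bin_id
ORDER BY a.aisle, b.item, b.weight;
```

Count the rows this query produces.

RIGHT JOIN keeps every row from `items`; unmatched rows get NULL for `bins`'s columns.
Matching on a.bin_id > b.bin_id.
- bin_id=10: 5 matching b row(s), so 5 row(s) emitted.
- bin_id=10: 5 matching b row(s), so 5 row(s) emitted.
- bin_id=6: 2 matching b row(s), so 2 row(s) emitted.
- bin_id=8: 5 matching b row(s), so 5 row(s) emitted.
- bin_id=10: 5 matching b row(s), so 5 row(s) emitted.
- bin_id=9: 5 matching b row(s), so 5 row(s) emitted.
- bin_id=11: 7 matching b row(s), so 7 row(s) emitted.
- 1 b row(s) had no a match → kept, a columns NULL.
Total: 34 matched + 1 padded = 35 rows.

35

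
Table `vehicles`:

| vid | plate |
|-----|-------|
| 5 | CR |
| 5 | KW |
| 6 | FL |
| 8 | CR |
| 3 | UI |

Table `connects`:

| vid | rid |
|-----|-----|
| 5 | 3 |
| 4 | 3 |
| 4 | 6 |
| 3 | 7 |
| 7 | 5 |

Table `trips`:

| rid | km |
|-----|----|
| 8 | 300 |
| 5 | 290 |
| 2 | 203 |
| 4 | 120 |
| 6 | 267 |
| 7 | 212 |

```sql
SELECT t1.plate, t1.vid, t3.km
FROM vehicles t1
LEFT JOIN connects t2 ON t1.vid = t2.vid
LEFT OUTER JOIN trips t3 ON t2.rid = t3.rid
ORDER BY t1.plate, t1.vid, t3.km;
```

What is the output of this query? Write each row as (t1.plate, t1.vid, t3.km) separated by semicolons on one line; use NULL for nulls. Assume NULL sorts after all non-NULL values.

(CR, 5, NULL); (CR, 8, NULL); (FL, 6, NULL); (KW, 5, NULL); (UI, 3, 212)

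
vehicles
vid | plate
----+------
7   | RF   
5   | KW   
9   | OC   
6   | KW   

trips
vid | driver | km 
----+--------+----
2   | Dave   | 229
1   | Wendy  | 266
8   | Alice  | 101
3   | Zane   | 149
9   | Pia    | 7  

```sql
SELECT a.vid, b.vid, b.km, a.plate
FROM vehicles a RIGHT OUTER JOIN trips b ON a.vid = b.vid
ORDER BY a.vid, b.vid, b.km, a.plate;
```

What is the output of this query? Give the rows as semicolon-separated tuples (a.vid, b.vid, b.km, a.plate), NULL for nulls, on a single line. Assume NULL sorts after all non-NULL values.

RIGHT JOIN keeps every row from `trips`; unmatched rows get NULL for `vehicles`'s columns.
Matching on a.vid = b.vid.
- a (vid=7) has no partner in b.
- a (vid=5) has no partner in b.
- a (vid=9) pairs with 1 row(s) of b.
- a (vid=6) has no partner in b.
- plus 4 unmatched b row(s), each kept with NULL a columns.
After projecting and ordering:
a.vid | b.vid | b.km | a.plate
9 | 9 | 7 | OC
NULL | 1 | 266 | NULL
NULL | 2 | 229 | NULL
NULL | 3 | 149 | NULL
NULL | 8 | 101 | NULL

(9, 9, 7, OC); (NULL, 1, 266, NULL); (NULL, 2, 229, NULL); (NULL, 3, 149, NULL); (NULL, 8, 101, NULL)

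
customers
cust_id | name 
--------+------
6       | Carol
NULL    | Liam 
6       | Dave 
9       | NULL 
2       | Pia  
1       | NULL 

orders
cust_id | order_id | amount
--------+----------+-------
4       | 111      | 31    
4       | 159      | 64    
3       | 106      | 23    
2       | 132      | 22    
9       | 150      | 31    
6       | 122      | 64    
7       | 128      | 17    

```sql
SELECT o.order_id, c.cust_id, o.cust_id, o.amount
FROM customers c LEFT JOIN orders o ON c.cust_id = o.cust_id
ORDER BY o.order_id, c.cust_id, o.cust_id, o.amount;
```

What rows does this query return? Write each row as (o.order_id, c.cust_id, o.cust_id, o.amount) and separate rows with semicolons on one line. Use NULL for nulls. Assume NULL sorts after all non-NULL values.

LEFT JOIN keeps every row from `customers`; unmatched rows get NULL for `orders`'s columns.
Matching on c.cust_id = o.cust_id. A NULL in a compared column never satisfies the condition.
- cust_id=6: 1 matching o row(s), so 1 row(s) emitted.
- cust_id=NULL: no o row matches, row kept with o columns NULL.
- cust_id=6: 1 matching o row(s), so 1 row(s) emitted.
- cust_id=9: 1 matching o row(s), so 1 row(s) emitted.
- cust_id=2: 1 matching o row(s), so 1 row(s) emitted.
- cust_id=1: no o row matches, row kept with o columns NULL.
After projecting and ordering:
o.order_id | c.cust_id | o.cust_id | o.amount
122 | 6 | 6 | 64
122 | 6 | 6 | 64
132 | 2 | 2 | 22
150 | 9 | 9 | 31
NULL | 1 | NULL | NULL
NULL | NULL | NULL | NULL

(122, 6, 6, 64); (122, 6, 6, 64); (132, 2, 2, 22); (150, 9, 9, 31); (NULL, 1, NULL, NULL); (NULL, NULL, NULL, NULL)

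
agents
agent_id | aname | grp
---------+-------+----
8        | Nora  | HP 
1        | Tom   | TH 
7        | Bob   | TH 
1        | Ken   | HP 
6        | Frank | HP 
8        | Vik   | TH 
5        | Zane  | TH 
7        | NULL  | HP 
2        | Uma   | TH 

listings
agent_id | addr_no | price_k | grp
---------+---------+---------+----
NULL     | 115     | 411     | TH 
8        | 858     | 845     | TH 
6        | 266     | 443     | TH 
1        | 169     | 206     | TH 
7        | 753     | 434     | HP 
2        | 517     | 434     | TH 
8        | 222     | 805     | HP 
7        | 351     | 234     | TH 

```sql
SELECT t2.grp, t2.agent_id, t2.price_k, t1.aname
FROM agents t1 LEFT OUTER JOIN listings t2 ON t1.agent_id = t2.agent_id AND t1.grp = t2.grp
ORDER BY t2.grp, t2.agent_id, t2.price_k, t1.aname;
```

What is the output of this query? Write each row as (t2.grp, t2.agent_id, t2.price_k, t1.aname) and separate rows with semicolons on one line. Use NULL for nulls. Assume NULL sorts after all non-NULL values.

(HP, 7, 434, NULL); (HP, 8, 805, Nora); (TH, 1, 206, Tom); (TH, 2, 434, Uma); (TH, 7, 234, Bob); (TH, 8, 845, Vik); (NULL, NULL, NULL, Frank); (NULL, NULL, NULL, Ken); (NULL, NULL, NULL, Zane)

LEFT JOIN keeps every row from `agents`; unmatched rows get NULL for `listings`'s columns.
Matching on t1.agent_id = t2.agent_id AND t1.grp = t2.grp. A NULL in a compared column never satisfies the condition.
- t1[0] agent_id=8, grp=HP → 1 match(es) in t2 → 1 row(s).
- t1[1] agent_id=1, grp=TH → 1 match(es) in t2 → 1 row(s).
- t1[2] agent_id=7, grp=TH → 1 match(es) in t2 → 1 row(s).
- t1[3] agent_id=1, grp=HP → no match; kept with NULLs on the t2 side.
- t1[4] agent_id=6, grp=HP → no match; kept with NULLs on the t2 side.
- t1[5] agent_id=8, grp=TH → 1 match(es) in t2 → 1 row(s).
- t1[6] agent_id=5, grp=TH → no match; kept with NULLs on the t2 side.
- t1[7] agent_id=7, grp=HP → 1 match(es) in t2 → 1 row(s).
- t1[8] agent_id=2, grp=TH → 1 match(es) in t2 → 1 row(s).
After projecting and ordering:
t2.grp | t2.agent_id | t2.price_k | t1.aname
HP | 7 | 434 | NULL
HP | 8 | 805 | Nora
TH | 1 | 206 | Tom
TH | 2 | 434 | Uma
TH | 7 | 234 | Bob
TH | 8 | 845 | Vik
NULL | NULL | NULL | Frank
NULL | NULL | NULL | Ken
NULL | NULL | NULL | Zane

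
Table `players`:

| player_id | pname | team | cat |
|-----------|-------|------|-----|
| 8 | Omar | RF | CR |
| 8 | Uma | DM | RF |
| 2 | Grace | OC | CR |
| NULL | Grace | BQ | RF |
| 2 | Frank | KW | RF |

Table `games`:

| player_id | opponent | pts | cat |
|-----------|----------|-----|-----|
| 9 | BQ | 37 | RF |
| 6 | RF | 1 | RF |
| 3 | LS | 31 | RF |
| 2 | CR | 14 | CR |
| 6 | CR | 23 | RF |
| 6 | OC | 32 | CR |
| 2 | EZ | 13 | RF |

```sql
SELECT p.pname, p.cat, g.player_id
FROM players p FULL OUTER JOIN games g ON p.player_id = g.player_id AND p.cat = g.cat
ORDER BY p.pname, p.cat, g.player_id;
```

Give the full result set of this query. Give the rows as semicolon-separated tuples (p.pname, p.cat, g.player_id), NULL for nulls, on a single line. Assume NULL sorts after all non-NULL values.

(Frank, RF, 2); (Grace, CR, 2); (Grace, RF, NULL); (Omar, CR, NULL); (Uma, RF, NULL); (NULL, NULL, 3); (NULL, NULL, 6); (NULL, NULL, 6); (NULL, NULL, 6); (NULL, NULL, 9)

FULL OUTER JOIN keeps every row from both sides; unmatched rows get NULL for the other side's columns.
Matching on p.player_id = g.player_id AND p.cat = g.cat. A NULL in a compared column never satisfies the condition.
- p[0] player_id=8, cat=CR → no match; kept with NULLs on the g side.
- p[1] player_id=8, cat=RF → no match; kept with NULLs on the g side.
- p[2] player_id=2, cat=CR → 1 match(es) in g → 1 row(s).
- p[3] player_id=NULL, cat=RF → no match; kept with NULLs on the g side.
- p[4] player_id=2, cat=RF → 1 match(es) in g → 1 row(s).
- 5 g row(s) had no p match → kept, p columns NULL.
After projecting and ordering:
p.pname | p.cat | g.player_id
Frank | RF | 2
Grace | CR | 2
Grace | RF | NULL
Omar | CR | NULL
Uma | RF | NULL
NULL | NULL | 3
NULL | NULL | 6
NULL | NULL | 6
NULL | NULL | 6
NULL | NULL | 9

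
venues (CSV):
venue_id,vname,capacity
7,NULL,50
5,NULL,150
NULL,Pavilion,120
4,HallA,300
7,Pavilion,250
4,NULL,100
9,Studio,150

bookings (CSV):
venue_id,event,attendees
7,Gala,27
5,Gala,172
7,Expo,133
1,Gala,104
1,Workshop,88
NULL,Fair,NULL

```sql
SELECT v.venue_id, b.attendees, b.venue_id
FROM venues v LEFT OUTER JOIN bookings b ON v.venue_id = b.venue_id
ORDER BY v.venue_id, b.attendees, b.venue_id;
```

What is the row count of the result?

9

LEFT JOIN keeps every row from `venues`; unmatched rows get NULL for `bookings`'s columns.
Matching on v.venue_id = b.venue_id. A NULL in a compared column never satisfies the condition.
Matched pairs: 5; unmatched v rows kept: 4.
Total: 5 matched + 4 padded = 9 rows.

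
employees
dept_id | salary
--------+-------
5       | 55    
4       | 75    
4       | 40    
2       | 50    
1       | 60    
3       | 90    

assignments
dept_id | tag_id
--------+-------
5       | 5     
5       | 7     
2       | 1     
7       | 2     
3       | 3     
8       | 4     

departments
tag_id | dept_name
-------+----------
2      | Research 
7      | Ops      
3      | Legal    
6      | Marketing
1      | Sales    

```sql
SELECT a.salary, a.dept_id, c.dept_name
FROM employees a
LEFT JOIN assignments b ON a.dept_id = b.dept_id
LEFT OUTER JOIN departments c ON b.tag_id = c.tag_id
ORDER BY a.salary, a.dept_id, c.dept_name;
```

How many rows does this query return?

7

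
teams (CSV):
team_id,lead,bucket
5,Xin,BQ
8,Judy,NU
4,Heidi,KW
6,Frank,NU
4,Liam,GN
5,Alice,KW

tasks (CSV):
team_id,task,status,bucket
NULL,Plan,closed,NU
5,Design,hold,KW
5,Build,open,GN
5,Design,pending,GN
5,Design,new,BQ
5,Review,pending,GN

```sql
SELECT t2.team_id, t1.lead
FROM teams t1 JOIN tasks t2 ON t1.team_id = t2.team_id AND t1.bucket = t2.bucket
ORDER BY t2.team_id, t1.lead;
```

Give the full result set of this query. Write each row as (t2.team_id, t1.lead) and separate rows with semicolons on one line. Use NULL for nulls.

INNER JOIN keeps only pairs where the ON condition holds.
Matching on t1.team_id = t2.team_id AND t1.bucket = t2.bucket. A NULL in a compared column never satisfies the condition.
- t1 row (team_id=5, bucket=BQ): matches 1 t2 row(s) → 1 output row(s).
- t1 row (team_id=8, bucket=NU): no match → dropped.
- t1 row (team_id=4, bucket=KW): no match → dropped.
- t1 row (team_id=6, bucket=NU): no match → dropped.
- t1 row (team_id=4, bucket=GN): no match → dropped.
- t1 row (team_id=5, bucket=KW): matches 1 t2 row(s) → 1 output row(s).
After projecting and ordering:
t2.team_id | t1.lead
5 | Alice
5 | Xin

(5, Alice); (5, Xin)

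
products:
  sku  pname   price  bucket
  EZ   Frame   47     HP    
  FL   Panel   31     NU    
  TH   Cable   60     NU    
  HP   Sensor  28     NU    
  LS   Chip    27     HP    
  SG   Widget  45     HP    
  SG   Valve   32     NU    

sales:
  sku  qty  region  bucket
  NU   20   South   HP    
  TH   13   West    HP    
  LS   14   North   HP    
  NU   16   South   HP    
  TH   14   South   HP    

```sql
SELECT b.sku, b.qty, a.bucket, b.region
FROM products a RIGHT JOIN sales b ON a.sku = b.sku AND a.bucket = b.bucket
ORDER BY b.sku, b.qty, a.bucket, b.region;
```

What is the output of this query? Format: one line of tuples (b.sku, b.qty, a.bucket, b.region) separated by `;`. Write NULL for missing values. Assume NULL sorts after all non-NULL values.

RIGHT JOIN keeps every row from `sales`; unmatched rows get NULL for `products`'s columns.
Matching on a.sku = b.sku AND a.bucket = b.bucket.
- a[0] sku=EZ, bucket=HP → no match.
- a[1] sku=FL, bucket=NU → no match.
- a[2] sku=TH, bucket=NU → no match.
- a[3] sku=HP, bucket=NU → no match.
- a[4] sku=LS, bucket=HP → 1 match(es) in b → 1 row(s).
- a[5] sku=SG, bucket=HP → no match.
- a[6] sku=SG, bucket=NU → no match.
- 4 row(s) from b found no a partner → padded with NULL.
After projecting and ordering:
b.sku | b.qty | a.bucket | b.region
LS | 14 | HP | North
NU | 16 | NULL | South
NU | 20 | NULL | South
TH | 13 | NULL | West
TH | 14 | NULL | South

(LS, 14, HP, North); (NU, 16, NULL, South); (NU, 20, NULL, South); (TH, 13, NULL, West); (TH, 14, NULL, South)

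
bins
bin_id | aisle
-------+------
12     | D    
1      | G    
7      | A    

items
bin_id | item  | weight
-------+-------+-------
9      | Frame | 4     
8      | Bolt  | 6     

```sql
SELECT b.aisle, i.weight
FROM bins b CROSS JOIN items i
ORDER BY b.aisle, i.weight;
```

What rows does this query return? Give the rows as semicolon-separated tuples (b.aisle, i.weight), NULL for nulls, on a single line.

CROSS JOIN pairs every row of `bins` with every row of `items`: 3 × 2 = 6 rows.
After projecting and ordering:
b.aisle | i.weight
A | 4
A | 6
D | 4
D | 6
G | 4
G | 6

(A, 4); (A, 6); (D, 4); (D, 6); (G, 4); (G, 6)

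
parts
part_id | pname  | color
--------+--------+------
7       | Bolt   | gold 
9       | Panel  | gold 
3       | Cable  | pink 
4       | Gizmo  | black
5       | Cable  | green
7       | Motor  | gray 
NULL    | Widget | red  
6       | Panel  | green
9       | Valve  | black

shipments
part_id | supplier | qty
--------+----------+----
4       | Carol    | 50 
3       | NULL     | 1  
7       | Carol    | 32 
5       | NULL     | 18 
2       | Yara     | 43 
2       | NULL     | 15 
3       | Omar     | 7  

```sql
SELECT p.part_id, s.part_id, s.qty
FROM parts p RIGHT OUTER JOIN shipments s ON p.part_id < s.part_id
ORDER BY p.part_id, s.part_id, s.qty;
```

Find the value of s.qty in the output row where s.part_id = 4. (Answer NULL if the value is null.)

50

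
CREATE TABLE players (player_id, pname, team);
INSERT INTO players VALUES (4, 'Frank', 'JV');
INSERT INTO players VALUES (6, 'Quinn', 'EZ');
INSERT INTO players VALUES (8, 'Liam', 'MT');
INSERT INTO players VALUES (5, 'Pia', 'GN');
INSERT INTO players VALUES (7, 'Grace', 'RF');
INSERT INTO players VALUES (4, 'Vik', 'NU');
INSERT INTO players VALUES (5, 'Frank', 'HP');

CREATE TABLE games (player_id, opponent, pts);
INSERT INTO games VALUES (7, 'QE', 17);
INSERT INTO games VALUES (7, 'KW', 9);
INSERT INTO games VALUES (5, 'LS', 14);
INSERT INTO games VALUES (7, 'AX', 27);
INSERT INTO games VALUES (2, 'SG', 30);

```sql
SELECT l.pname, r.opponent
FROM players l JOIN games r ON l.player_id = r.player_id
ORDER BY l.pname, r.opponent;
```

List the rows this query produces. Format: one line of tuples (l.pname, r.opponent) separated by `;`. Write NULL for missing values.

(Frank, LS); (Grace, AX); (Grace, KW); (Grace, QE); (Pia, LS)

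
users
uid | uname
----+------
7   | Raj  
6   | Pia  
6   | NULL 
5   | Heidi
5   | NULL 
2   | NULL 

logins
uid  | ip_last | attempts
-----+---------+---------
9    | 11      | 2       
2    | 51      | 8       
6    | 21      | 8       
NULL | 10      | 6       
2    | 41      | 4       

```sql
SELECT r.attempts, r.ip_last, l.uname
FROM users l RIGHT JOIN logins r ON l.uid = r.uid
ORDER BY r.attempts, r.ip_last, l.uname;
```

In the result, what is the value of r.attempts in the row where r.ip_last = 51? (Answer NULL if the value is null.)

8

RIGHT JOIN keeps every row from `logins`; unmatched rows get NULL for `users`'s columns.
Matching on l.uid = r.uid. A NULL in a compared column never satisfies the condition.
- l (uid=7) has no partner in r.
- l (uid=6) pairs with 1 row(s) of r.
- l (uid=6) pairs with 1 row(s) of r.
- l (uid=5) has no partner in r.
- l (uid=5) has no partner in r.
- l (uid=2) pairs with 2 row(s) of r.
- 2 r row(s) had no l match → kept, l columns NULL.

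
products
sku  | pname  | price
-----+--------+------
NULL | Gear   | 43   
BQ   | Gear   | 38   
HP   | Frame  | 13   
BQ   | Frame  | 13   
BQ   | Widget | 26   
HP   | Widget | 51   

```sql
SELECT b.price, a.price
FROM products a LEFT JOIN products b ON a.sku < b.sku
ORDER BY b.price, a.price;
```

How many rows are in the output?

9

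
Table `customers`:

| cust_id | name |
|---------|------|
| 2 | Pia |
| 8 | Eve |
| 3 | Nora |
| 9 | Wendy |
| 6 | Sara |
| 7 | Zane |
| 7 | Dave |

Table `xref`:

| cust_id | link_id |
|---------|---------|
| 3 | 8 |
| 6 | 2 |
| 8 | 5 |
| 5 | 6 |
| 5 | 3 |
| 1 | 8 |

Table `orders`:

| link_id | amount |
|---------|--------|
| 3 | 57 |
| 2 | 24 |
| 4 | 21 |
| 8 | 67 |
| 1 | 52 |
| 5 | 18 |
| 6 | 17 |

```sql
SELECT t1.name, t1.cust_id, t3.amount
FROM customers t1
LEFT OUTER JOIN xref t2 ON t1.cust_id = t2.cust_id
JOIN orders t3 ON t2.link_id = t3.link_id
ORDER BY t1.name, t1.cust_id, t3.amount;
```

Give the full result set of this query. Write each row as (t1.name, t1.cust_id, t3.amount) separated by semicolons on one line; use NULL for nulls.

Evaluate left to right. First `customers t1 LEFT JOIN xref t2` on cust_id: 7 row(s).
Then INNER JOIN `orders t3` on link_id: keep only rows whose t2.link_id appears in t3.

(Eve, 8, 18); (Nora, 3, 67); (Sara, 6, 24)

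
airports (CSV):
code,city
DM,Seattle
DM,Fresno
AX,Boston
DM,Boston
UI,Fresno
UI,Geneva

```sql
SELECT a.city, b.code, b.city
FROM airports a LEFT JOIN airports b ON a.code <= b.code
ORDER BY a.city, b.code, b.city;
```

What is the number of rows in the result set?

25

LEFT JOIN keeps every row from `airports a`; unmatched rows get NULL for `airports b`'s columns.
Matching on a.code <= b.code.
- a (code=DM) pairs with 5 row(s) of b.
- a (code=DM) pairs with 5 row(s) of b.
- a (code=AX) pairs with 6 row(s) of b.
- a (code=DM) pairs with 5 row(s) of b.
- a (code=UI) pairs with 2 row(s) of b.
- a (code=UI) pairs with 2 row(s) of b.
Total: 25 rows.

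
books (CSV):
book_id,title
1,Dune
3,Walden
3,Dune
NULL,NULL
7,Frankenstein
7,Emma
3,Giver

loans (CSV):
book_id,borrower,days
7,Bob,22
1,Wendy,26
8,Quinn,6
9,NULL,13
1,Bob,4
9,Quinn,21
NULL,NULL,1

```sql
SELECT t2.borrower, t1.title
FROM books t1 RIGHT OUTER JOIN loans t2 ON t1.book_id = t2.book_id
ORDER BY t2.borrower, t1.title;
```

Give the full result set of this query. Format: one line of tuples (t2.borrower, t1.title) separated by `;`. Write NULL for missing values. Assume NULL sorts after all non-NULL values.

RIGHT JOIN keeps every row from `loans`; unmatched rows get NULL for `books`'s columns.
Matching on t1.book_id = t2.book_id. A NULL in a compared column never satisfies the condition.
- t1[0] book_id=1 → 2 match(es) in t2 → 2 row(s).
- t1[1] book_id=3 → no match.
- t1[2] book_id=3 → no match.
- t1[3] book_id=NULL → no match.
- t1[4] book_id=7 → 1 match(es) in t2 → 1 row(s).
- t1[5] book_id=7 → 1 match(es) in t2 → 1 row(s).
- t1[6] book_id=3 → no match.
- plus 4 unmatched t2 row(s), each kept with NULL t1 columns.
After projecting and ordering:
t2.borrower | t1.title
Bob | Dune
Bob | Emma
Bob | Frankenstein
Quinn | NULL
Quinn | NULL
Wendy | Dune
NULL | NULL
NULL | NULL

(Bob, Dune); (Bob, Emma); (Bob, Frankenstein); (Quinn, NULL); (Quinn, NULL); (Wendy, Dune); (NULL, NULL); (NULL, NULL)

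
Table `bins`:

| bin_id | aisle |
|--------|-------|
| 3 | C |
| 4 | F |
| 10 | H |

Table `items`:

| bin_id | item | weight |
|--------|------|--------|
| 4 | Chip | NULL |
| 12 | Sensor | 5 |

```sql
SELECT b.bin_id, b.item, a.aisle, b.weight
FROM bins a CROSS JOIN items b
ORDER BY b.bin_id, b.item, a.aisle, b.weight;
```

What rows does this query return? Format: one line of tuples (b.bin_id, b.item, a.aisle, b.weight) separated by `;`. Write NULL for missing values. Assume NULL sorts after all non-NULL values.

CROSS JOIN pairs every row of `bins` with every row of `items`: 3 × 2 = 6 rows.
After projecting and ordering:
b.bin_id | b.item | a.aisle | b.weight
4 | Chip | C | NULL
4 | Chip | F | NULL
4 | Chip | H | NULL
12 | Sensor | C | 5
12 | Sensor | F | 5
12 | Sensor | H | 5

(4, Chip, C, NULL); (4, Chip, F, NULL); (4, Chip, H, NULL); (12, Sensor, C, 5); (12, Sensor, F, 5); (12, Sensor, H, 5)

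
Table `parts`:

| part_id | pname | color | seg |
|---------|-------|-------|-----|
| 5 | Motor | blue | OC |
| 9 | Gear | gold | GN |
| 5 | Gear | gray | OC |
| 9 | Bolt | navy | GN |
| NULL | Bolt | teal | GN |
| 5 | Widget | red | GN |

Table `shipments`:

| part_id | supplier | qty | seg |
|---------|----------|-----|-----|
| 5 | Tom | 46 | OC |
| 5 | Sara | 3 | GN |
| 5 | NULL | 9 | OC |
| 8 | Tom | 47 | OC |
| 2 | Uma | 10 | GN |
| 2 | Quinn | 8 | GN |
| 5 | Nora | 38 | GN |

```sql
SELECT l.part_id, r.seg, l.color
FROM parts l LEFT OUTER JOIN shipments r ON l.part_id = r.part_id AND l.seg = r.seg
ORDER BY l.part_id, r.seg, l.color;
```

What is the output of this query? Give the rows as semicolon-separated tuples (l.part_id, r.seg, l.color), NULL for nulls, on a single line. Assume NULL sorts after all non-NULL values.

(5, GN, red); (5, GN, red); (5, OC, blue); (5, OC, blue); (5, OC, gray); (5, OC, gray); (9, NULL, gold); (9, NULL, navy); (NULL, NULL, teal)

LEFT JOIN keeps every row from `parts`; unmatched rows get NULL for `shipments`'s columns.
Matching on l.part_id = r.part_id AND l.seg = r.seg. A NULL in a compared column never satisfies the condition.
- l row (part_id=5, seg=OC): matches 2 r row(s) → 2 output row(s).
- l row (part_id=9, seg=GN): no match → kept, r columns NULL.
- l row (part_id=5, seg=OC): matches 2 r row(s) → 2 output row(s).
- l row (part_id=9, seg=GN): no match → kept, r columns NULL.
- l row (part_id=NULL, seg=GN): no match → kept, r columns NULL.
- l row (part_id=5, seg=GN): matches 2 r row(s) → 2 output row(s).
After projecting and ordering:
l.part_id | r.seg | l.color
5 | GN | red
5 | GN | red
5 | OC | blue
5 | OC | blue
5 | OC | gray
5 | OC | gray
9 | NULL | gold
9 | NULL | navy
NULL | NULL | teal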